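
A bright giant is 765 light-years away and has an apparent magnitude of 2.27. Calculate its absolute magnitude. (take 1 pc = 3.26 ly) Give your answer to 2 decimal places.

d = 765 ly / 3.26 = 234.7 pc
5 log₁₀(d/10 pc) = 5 log₁₀(234.7) − 5 = 6.852
M = m − 5 log₁₀(d/10) = 2.27 − 6.852 = -4.582

M ≈ -4.58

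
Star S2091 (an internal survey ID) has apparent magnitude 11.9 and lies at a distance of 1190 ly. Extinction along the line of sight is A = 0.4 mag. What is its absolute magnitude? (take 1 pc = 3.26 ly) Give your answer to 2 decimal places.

M ≈ 3.69

d = 1190 ly / 3.26 = 365.0 pc
5 log₁₀(d/10 pc) = 5 log₁₀(365.0) − 5 = 7.812
M = m − 5 log₁₀(d/10) − A = 11.9 − 7.812 − 0.4 = 3.688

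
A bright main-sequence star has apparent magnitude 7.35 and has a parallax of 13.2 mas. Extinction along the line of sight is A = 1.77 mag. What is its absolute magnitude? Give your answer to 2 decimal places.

p = 13.2 mas = 0.0132″ → d = 1/p = 75.76 pc
5 log₁₀(d/10 pc) = 5 log₁₀(75.76) − 5 = 4.397
M = m − 5 log₁₀(d/10) − A = 7.35 − 4.397 − 1.77 = 1.183

M ≈ 1.18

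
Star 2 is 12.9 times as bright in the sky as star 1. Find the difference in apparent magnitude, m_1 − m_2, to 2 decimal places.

Pogson: Δm = −2.5 log₁₀(ratio) = −2.5 log₁₀(12.9) = −2.5 × 1.1106 = -2.776
Star 2 is brighter so has the smaller magnitude: m_1 − m_2 is positive.

m_1 − m_2 ≈ 2.78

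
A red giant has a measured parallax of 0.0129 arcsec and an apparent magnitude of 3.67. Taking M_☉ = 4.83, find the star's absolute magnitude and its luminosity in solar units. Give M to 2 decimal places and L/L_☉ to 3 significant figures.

d = 1/p = 1/0.0129″ = 77.52 pc
M = m − 5 log₁₀ d + 5 = 3.67 − 5·1.8894 + 5 = -0.777
M − M_☉ = -0.777 − 4.83 = -5.607
L/L_☉ = 10^(−0.4 × -5.607) = 174.9

M ≈ -0.78; L/L_☉ ≈ 175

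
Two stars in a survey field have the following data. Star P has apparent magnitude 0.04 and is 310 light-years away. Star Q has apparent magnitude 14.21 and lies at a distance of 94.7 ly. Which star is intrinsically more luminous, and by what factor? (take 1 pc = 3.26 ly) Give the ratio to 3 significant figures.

Star P: d = 310 ly / 3.26 = 95.09 pc
Star P: M = m − 5 log₁₀ d + 5 = 0.04 − 5·1.9781 + 5 = -4.851
Star Q: d = 94.7 ly / 3.26 = 29.05 pc
Star Q: M = m − 5 log₁₀ d + 5 = 14.21 − 5·1.4631 + 5 = 11.894
ΔM = M_P − M_Q = -4.851 − (11.894) = -16.745; smaller M is more luminous → Star P.
L ratio = 10^(0.4 |ΔM|) = 10^6.698 = 4.989×10^6

Star P is more luminous, by a factor of 4.99×10^6.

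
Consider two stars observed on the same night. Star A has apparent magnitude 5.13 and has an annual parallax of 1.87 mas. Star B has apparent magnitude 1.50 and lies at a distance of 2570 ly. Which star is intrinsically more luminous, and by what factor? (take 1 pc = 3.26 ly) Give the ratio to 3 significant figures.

Star A: p = 1.87 mas = 1.87×10^-3″ → d = 1/p = 534.8 pc
Star A: M = m − 5 log₁₀ d + 5 = 5.13 − 5·2.7282 + 5 = -3.511
Star B: d = 2570 ly / 3.26 = 788.3 pc
Star B: M = m − 5 log₁₀ d + 5 = 1.50 − 5·2.8967 + 5 = -7.984
ΔM = M_A − M_B = -3.511 − (-7.984) = 4.473; smaller M is more luminous → Star B.
L ratio = 10^(0.4 |ΔM|) = 10^1.789 = 61.53

Star B is more luminous, by a factor of 61.5.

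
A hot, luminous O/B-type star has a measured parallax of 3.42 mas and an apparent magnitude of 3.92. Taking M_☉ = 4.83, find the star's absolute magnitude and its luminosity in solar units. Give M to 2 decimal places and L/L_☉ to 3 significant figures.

d = 1/p = 1000/3.42 mas = 292.4 pc
M = m − 5 log₁₀ d + 5 = 3.92 − 5·2.4660 + 5 = -3.410
M − M_☉ = -3.410 − 4.83 = -8.240
L/L_☉ = 10^(−0.4 × -8.240) = 1977

M ≈ -3.41; L/L_☉ ≈ 1980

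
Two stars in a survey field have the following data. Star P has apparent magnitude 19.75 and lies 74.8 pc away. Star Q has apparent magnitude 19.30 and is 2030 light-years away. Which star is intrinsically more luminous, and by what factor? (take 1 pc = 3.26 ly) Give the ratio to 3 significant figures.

Star P: M = m − 5 log₁₀ d + 5 = 19.75 − 5·1.8739 + 5 = 15.380
Star Q: d = 2030 ly / 3.26 = 622.7 pc
Star Q: M = m − 5 log₁₀ d + 5 = 19.30 − 5·2.7943 + 5 = 10.329
ΔM = M_P − M_Q = 15.380 − (10.329) = 5.052; smaller M is more luminous → Star Q.
L ratio = 10^(0.4 |ΔM|) = 10^2.021 = 104.9

Star Q is more luminous, by a factor of 105.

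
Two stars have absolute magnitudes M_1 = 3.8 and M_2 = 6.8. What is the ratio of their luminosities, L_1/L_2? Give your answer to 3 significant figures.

ΔM = M_1 − M_2 = -3.0
L_1/L_2 = 10^(−0.4 ΔM) = 10^1.200 = 15.85

L_1/L_2 ≈ 15.8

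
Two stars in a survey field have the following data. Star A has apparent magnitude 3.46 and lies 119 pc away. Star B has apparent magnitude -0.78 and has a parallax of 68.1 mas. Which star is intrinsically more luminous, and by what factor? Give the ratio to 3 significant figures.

Star A is more luminous, by a factor of 1.32.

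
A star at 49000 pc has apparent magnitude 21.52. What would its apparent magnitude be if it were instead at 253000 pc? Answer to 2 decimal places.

Flux ∝ 1/d², so Δm = 5 log₁₀(d₂/d₁) = 5 log₁₀(253000/49000) = 3.565
m₂ = m₁ + Δm = 21.52 + (3.565) = 25.085

m ≈ 25.08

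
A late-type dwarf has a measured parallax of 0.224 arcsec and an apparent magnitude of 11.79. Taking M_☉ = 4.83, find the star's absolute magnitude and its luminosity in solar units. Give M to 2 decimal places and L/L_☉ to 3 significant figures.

M ≈ 13.54; L/L_☉ ≈ 3.28×10^-4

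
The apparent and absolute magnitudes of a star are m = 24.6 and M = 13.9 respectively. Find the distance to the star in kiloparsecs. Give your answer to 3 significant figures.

Distance modulus: m − M = 24.6 − (13.9) = 10.700
m − M = 5 log₁₀ d − 5
log₁₀ d = (m − M)/5 + 1 = 3.1400
d = 10^3.1400 = 1380 pc
= 1.380 kpc

d ≈ 1.38 kpc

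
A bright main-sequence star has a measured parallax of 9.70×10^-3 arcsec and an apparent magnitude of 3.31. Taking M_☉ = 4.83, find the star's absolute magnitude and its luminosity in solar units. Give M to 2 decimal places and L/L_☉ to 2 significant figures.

M ≈ -1.76; L/L_☉ ≈ 430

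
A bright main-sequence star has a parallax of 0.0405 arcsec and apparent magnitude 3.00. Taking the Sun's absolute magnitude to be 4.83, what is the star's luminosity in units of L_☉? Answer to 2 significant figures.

d = 1/p = 1/0.0405″ = 24.69 pc
M = m − 5 log₁₀ d + 5 = 3.00 − 5·1.3925 + 5 = 1.037
M − M_☉ = 1.037 − 4.83 = -3.793
L/L_☉ = 10^(−0.4 × -3.793) = 32.89

L/L_☉ ≈ 33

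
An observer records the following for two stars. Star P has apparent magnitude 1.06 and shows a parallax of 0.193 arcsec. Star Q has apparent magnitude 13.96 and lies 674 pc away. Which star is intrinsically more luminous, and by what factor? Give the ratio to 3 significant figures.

Star P is more luminous, by a factor of 8.54.

Star P: d = 1/p = 1/0.193″ = 5.181 pc
Star P: M = m − 5 log₁₀ d + 5 = 1.06 − 5·0.7144 + 5 = 2.488
Star Q: M = m − 5 log₁₀ d + 5 = 13.96 − 5·2.8287 + 5 = 4.817
ΔM = M_P − M_Q = 2.488 − (4.817) = -2.329; smaller M is more luminous → Star P.
L ratio = 10^(0.4 |ΔM|) = 10^0.932 = 8.542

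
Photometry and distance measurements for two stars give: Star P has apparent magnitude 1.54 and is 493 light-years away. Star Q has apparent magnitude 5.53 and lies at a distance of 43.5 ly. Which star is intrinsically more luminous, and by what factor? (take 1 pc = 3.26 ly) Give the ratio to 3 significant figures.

Star P: d = 493 ly / 3.26 = 151.2 pc
Star P: M = m − 5 log₁₀ d + 5 = 1.54 − 5·2.1796 + 5 = -4.358
Star Q: d = 43.5 ly / 3.26 = 13.34 pc
Star Q: M = m − 5 log₁₀ d + 5 = 5.53 − 5·1.1253 + 5 = 4.904
ΔM = M_P − M_Q = -4.358 − (4.904) = -9.262; smaller M is more luminous → Star P.
L ratio = 10^(0.4 |ΔM|) = 10^3.705 = 5067

Star P is more luminous, by a factor of 5070.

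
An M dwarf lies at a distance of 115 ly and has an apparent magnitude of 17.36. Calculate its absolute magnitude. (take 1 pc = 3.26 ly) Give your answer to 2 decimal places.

d = 115 ly / 3.26 = 35.28 pc
5 log₁₀(d/10 pc) = 5 log₁₀(35.28) − 5 = 2.737
M = m − 5 log₁₀(d/10) = 17.36 − 2.737 = 14.623

M ≈ 14.62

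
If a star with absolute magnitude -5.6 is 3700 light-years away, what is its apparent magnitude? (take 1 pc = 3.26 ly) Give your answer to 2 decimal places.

d = 3700 ly / 3.26 = 1135 pc
m = M + 5 log₁₀ d − 5 = -5.6 + 5·3.0550 − 5 = 4.675

m ≈ 4.67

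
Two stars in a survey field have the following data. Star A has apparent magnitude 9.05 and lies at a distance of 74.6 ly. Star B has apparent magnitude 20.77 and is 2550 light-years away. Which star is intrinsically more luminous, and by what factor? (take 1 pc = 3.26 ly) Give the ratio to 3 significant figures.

Star A is more luminous, by a factor of 41.7.

Star A: d = 74.6 ly / 3.26 = 22.88 pc
Star A: M = m − 5 log₁₀ d + 5 = 9.05 − 5·1.3595 + 5 = 7.252
Star B: d = 2550 ly / 3.26 = 782.2 pc
Star B: M = m − 5 log₁₀ d + 5 = 20.77 − 5·2.8933 + 5 = 11.303
ΔM = M_A − M_B = 7.252 − (11.303) = -4.051; smaller M is more luminous → Star A.
L ratio = 10^(0.4 |ΔM|) = 10^1.620 = 41.73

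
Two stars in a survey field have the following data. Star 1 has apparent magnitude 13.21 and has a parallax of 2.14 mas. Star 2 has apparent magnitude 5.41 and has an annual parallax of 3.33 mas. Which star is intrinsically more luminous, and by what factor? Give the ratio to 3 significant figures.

Star 1: p = 2.14 mas = 2.14×10^-3″ → d = 1/p = 467.3 pc
Star 1: M = m − 5 log₁₀ d + 5 = 13.21 − 5·2.6696 + 5 = 4.862
Star 2: p = 3.33 mas = 3.33×10^-3″ → d = 1/p = 300.3 pc
Star 2: M = m − 5 log₁₀ d + 5 = 5.41 − 5·2.4776 + 5 = -1.978
ΔM = M_1 − M_2 = 4.862 − (-1.978) = 6.840; smaller M is more luminous → Star 2.
L ratio = 10^(0.4 |ΔM|) = 10^2.736 = 544.4

Star 2 is more luminous, by a factor of 544.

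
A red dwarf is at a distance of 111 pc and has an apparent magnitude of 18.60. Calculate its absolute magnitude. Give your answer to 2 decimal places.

M ≈ 13.37

5 log₁₀(d/10 pc) = 5 log₁₀(111.0) − 5 = 5.227
M = m − 5 log₁₀(d/10) = 18.60 − 5.227 = 13.373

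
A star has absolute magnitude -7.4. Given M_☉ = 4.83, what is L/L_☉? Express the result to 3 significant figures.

L/L_☉ ≈ 78000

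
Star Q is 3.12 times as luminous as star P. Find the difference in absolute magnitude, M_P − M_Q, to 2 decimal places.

Pogson: ΔM = −2.5 log₁₀(ratio) = −2.5 log₁₀(3.12) = −2.5 × 0.4942 = -1.235
Star Q is brighter so has the smaller magnitude: M_P − M_Q is positive.

M_P − M_Q ≈ 1.24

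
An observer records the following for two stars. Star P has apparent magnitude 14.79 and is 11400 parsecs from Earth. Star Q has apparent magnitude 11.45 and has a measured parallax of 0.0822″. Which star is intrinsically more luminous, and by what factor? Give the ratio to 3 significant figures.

Star P is more luminous, by a factor of 40500.

Star P: M = m − 5 log₁₀ d + 5 = 14.79 − 5·4.0569 + 5 = -0.495
Star Q: d = 1/p = 1/0.0822″ = 12.17 pc
Star Q: M = m − 5 log₁₀ d + 5 = 11.45 − 5·1.0851 + 5 = 11.024
ΔM = M_P − M_Q = -0.495 − (11.024) = -11.519; smaller M is more luminous → Star P.
L ratio = 10^(0.4 |ΔM|) = 10^4.608 = 40510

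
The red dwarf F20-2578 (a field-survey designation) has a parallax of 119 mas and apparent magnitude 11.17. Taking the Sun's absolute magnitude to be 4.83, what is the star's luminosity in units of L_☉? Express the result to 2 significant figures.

L/L_☉ ≈ 2.1×10^-3

d = 1/p = 1000/119 mas = 8.403 pc
M = m − 5 log₁₀ d + 5 = 11.17 − 5·0.9245 + 5 = 11.548
M − M_☉ = 11.548 − 4.83 = 6.718
L/L_☉ = 10^(−0.4 × 6.718) = 2.055×10^-3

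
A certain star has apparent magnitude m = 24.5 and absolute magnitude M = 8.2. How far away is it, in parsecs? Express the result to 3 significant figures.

d ≈ 18200 pc

μ = m − M = 16.300
m − M = 5 log₁₀ d − 5
log₁₀ d = (m − M)/5 + 1 = 4.2600
d = 10^4.2600 = 18200 pc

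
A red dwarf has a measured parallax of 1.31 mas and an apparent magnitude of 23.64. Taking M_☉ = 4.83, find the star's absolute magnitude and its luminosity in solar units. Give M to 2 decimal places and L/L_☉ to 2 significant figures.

M ≈ 14.23; L/L_☉ ≈ 1.7×10^-4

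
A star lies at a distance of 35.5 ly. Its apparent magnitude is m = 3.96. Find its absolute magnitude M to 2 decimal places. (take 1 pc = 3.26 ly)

d = 35.5 ly / 3.26 = 10.89 pc
5 log₁₀(d/10 pc) = 5 log₁₀(10.89) − 5 = 0.185
M = m − 5 log₁₀(d/10) = 3.96 − 0.185 = 3.775

M ≈ 3.77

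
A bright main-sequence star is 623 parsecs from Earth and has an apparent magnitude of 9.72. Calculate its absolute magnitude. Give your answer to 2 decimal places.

5 log₁₀(d/10 pc) = 5 log₁₀(623.0) − 5 = 8.972
M = m − 5 log₁₀(d/10) = 9.72 − 8.972 = 0.748

M ≈ 0.75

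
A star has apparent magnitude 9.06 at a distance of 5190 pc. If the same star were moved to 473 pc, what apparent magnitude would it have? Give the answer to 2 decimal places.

m ≈ 3.86

Flux ∝ 1/d², so Δm = 5 log₁₀(d₂/d₁) = 5 log₁₀(473/5190) = -5.202
m₂ = m₁ + Δm = 9.06 + (-5.202) = 3.858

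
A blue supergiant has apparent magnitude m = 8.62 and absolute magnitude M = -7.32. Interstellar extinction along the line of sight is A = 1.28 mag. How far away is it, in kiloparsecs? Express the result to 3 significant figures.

m − M = 5 log₁₀(d/10 pc) + A  ⇒  8.62 − (-7.32) − 1.28 = 5 log₁₀(d/10)
14.660 = 5 log₁₀(d/10)
log₁₀ d = (m − M − A)/5 + 1 = 3.9320
d = 10^3.9320 = 8551 pc
= 8.551 kpc

d ≈ 8.55 kpc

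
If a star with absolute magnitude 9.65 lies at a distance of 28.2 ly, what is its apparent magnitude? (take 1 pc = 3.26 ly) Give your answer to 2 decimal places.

d = 28.2 ly / 3.26 = 8.650 pc
m = M + 5 log₁₀ d − 5 = 9.65 + 5·0.9370 − 5 = 9.335

m ≈ 9.34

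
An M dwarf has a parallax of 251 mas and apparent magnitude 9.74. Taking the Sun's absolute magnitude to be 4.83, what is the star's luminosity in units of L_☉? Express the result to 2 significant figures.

d = 1/p = 1000/251 mas = 3.984 pc
M = m − 5 log₁₀ d + 5 = 9.74 − 5·0.6003 + 5 = 11.738
M − M_☉ = 11.738 − 4.83 = 6.908
L/L_☉ = 10^(−0.4 × 6.908) = 1.724×10^-3

L/L_☉ ≈ 1.7×10^-3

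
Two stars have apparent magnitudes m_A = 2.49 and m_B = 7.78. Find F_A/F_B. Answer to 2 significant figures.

F_A/F_B ≈ 130

Δm = 2.49 − (7.78) = -5.29
Flux ratio = 10^(−0.4 Δm) = 10^(−0.4 × -5.29) = 10^2.116 = 130.6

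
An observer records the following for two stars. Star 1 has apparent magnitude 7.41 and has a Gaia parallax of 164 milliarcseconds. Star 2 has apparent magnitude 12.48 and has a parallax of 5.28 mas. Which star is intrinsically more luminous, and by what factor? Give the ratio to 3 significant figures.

Star 2 is more luminous, by a factor of 9.05.

Star 1: p = 164 mas = 0.164″ → d = 1/p = 6.098 pc
Star 1: M = m − 5 log₁₀ d + 5 = 7.41 − 5·0.7852 + 5 = 8.484
Star 2: p = 5.28 mas = 5.28×10^-3″ → d = 1/p = 189.4 pc
Star 2: M = m − 5 log₁₀ d + 5 = 12.48 − 5·2.2774 + 5 = 6.093
ΔM = M_1 − M_2 = 8.484 − (6.093) = 2.391; smaller M is more luminous → Star 2.
L ratio = 10^(0.4 |ΔM|) = 10^0.956 = 9.045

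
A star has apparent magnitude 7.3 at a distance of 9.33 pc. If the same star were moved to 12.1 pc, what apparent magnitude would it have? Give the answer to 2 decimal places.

m ≈ 7.86

Flux ∝ 1/d², so Δm = 5 log₁₀(d₂/d₁) = 5 log₁₀(12.1/9.33) = 0.565
m₂ = m₁ + Δm = 7.3 + (0.565) = 7.865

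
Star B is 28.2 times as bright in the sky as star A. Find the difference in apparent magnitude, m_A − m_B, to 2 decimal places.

Pogson: Δm = −2.5 log₁₀(ratio) = −2.5 log₁₀(28.2) = −2.5 × 1.4502 = -3.626
Star B is brighter so has the smaller magnitude: m_A − m_B is positive.

m_A − m_B ≈ 3.63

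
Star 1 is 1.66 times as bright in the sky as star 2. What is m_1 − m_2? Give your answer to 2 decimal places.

m_1 − m_2 ≈ -0.55

Pogson: Δm = −2.5 log₁₀(ratio) = −2.5 log₁₀(1.66) = −2.5 × 0.2201 = -0.550
Star 1 is brighter, so it has the smaller magnitude: the difference is negative.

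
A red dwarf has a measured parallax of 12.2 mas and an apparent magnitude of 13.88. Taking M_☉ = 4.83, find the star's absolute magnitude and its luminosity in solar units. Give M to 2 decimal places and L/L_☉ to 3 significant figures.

M ≈ 9.31; L/L_☉ ≈ 0.0161

d = 1/p = 1000/12.2 mas = 81.97 pc
M = m − 5 log₁₀ d + 5 = 13.88 − 5·1.9136 + 5 = 9.312
M − M_☉ = 9.312 − 4.83 = 4.482
L/L_☉ = 10^(−0.4 × 4.482) = 0.01612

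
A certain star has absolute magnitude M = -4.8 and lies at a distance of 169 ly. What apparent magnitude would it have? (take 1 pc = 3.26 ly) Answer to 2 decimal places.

m ≈ -1.23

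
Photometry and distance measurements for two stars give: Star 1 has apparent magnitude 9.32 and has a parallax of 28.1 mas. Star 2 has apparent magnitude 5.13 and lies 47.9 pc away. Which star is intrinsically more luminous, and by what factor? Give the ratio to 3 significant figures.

Star 2 is more luminous, by a factor of 85.9.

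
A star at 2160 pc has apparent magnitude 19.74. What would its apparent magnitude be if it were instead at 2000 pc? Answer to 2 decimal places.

Flux ∝ 1/d², so Δm = 5 log₁₀(d₂/d₁) = 5 log₁₀(2000/2160) = -0.167
m₂ = m₁ + Δm = 19.74 + (-0.167) = 19.573

m ≈ 19.57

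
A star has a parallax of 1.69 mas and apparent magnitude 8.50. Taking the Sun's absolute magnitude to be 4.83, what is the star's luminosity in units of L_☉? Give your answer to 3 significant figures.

d = 1/p = 1000/1.69 mas = 591.7 pc
M = m − 5 log₁₀ d + 5 = 8.50 − 5·2.7721 + 5 = -0.361
M − M_☉ = -0.361 − 4.83 = -5.191
L/L_☉ = 10^(−0.4 × -5.191) = 119.2

L/L_☉ ≈ 119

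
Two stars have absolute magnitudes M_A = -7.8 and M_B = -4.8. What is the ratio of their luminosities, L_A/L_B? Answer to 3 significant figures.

L_A/L_B ≈ 15.8

ΔM = M_A − M_B = -3.0
L_A/L_B = 10^(−0.4 ΔM) = 10^1.200 = 15.85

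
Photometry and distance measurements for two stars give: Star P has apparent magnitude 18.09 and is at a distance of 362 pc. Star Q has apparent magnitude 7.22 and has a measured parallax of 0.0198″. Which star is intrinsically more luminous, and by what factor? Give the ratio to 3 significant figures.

Star Q is more luminous, by a factor of 434.

Star P: M = m − 5 log₁₀ d + 5 = 18.09 − 5·2.5587 + 5 = 10.296
Star Q: d = 1/p = 1/0.0198″ = 50.51 pc
Star Q: M = m − 5 log₁₀ d + 5 = 7.22 − 5·1.7033 + 5 = 3.703
ΔM = M_P − M_Q = 10.296 − (3.703) = 6.593; smaller M is more luminous → Star Q.
L ratio = 10^(0.4 |ΔM|) = 10^2.637 = 433.8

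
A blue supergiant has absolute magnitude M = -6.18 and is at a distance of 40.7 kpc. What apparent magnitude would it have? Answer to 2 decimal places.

d = 40.7 kpc = 40700 pc
m = M + 5 log₁₀ d − 5 = -6.18 + 5·4.6096 − 5 = 11.868

m ≈ 11.87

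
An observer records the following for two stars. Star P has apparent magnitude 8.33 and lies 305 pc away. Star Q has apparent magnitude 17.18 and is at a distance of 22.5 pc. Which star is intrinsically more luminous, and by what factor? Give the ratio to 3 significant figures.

Star P is more luminous, by a factor of 637000.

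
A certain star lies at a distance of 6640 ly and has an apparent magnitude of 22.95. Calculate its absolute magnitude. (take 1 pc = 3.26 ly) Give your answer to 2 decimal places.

d = 6640 ly / 3.26 = 2037 pc
5 log₁₀(d/10 pc) = 5 log₁₀(2037) − 5 = 11.545
M = m − 5 log₁₀(d/10) = 22.95 − 11.545 = 11.405

M ≈ 11.41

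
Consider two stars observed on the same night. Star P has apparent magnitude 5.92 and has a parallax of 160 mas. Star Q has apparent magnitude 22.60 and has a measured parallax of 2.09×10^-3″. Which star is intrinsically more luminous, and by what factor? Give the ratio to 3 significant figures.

Star P is more luminous, by a factor of 802.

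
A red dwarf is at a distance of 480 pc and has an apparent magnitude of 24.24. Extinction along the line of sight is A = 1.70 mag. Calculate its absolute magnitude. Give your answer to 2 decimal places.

5 log₁₀(d/10 pc) = 5 log₁₀(480.0) − 5 = 8.406
M = m − 5 log₁₀(d/10) − A = 24.24 − 8.406 − 1.70 = 14.134

M ≈ 14.13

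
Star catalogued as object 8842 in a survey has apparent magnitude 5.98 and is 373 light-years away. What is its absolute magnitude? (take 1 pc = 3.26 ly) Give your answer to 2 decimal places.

M ≈ 0.69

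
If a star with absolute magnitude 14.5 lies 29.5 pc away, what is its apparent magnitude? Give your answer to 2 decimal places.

m ≈ 16.85

m = M + 5 log₁₀ d − 5 = 14.5 + 5·1.4698 − 5 = 16.849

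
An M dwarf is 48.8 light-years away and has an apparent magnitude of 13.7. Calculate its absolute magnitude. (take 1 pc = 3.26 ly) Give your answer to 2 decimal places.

M ≈ 12.82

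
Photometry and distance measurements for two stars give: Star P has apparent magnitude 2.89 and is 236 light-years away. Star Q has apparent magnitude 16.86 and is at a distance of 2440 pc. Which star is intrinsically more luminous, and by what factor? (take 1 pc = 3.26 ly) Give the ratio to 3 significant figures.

Star P is more luminous, by a factor of 341.

Star P: d = 236 ly / 3.26 = 72.39 pc
Star P: M = m − 5 log₁₀ d + 5 = 2.89 − 5·1.8597 + 5 = -1.408
Star Q: M = m − 5 log₁₀ d + 5 = 16.86 − 5·3.3874 + 5 = 4.923
ΔM = M_P − M_Q = -1.408 − (4.923) = -6.332; smaller M is more luminous → Star P.
L ratio = 10^(0.4 |ΔM|) = 10^2.533 = 340.9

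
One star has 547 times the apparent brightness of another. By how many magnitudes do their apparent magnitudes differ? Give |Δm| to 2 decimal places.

|Δm| ≈ 6.84

Pogson: Δm = −2.5 log₁₀(ratio) = −2.5 log₁₀(547) = −2.5 × 2.7380 = -6.845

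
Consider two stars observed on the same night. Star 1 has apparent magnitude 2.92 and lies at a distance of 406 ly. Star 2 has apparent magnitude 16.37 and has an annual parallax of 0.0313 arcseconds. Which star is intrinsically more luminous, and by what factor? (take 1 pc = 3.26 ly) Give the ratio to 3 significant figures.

Star 1 is more luminous, by a factor of 3.65×10^6.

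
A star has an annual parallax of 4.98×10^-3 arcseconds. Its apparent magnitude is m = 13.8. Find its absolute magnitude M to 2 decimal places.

M ≈ 7.29

d = 1/p = 1/4.98×10^-3″ = 200.8 pc
5 log₁₀(d/10 pc) = 5 log₁₀(200.8) − 5 = 6.514
M = m − 5 log₁₀(d/10) = 13.8 − 6.514 = 7.286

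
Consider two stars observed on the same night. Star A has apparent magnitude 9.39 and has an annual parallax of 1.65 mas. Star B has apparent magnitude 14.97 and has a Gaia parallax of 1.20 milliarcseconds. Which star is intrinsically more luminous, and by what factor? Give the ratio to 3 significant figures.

Star A is more luminous, by a factor of 90.2.

Star A: p = 1.65 mas = 1.65×10^-3″ → d = 1/p = 606.1 pc
Star A: M = m − 5 log₁₀ d + 5 = 9.39 − 5·2.7825 + 5 = 0.477
Star B: p = 1.20 mas = 1.20×10^-3″ → d = 1/p = 833.3 pc
Star B: M = m − 5 log₁₀ d + 5 = 14.97 − 5·2.9208 + 5 = 5.366
ΔM = M_A − M_B = 0.477 − (5.366) = -4.888; smaller M is more luminous → Star A.
L ratio = 10^(0.4 |ΔM|) = 10^1.955 = 90.24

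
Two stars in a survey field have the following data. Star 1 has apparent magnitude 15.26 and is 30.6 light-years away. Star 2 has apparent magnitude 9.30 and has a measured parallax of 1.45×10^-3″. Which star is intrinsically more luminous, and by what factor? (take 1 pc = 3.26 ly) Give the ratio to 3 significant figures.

Star 1: d = 30.6 ly / 3.26 = 9.387 pc
Star 1: M = m − 5 log₁₀ d + 5 = 15.26 − 5·0.9725 + 5 = 15.397
Star 2: d = 1/p = 1/1.45×10^-3″ = 689.7 pc
Star 2: M = m − 5 log₁₀ d + 5 = 9.30 − 5·2.8386 + 5 = 0.107
ΔM = M_1 − M_2 = 15.397 − (0.107) = 15.291; smaller M is more luminous → Star 2.
L ratio = 10^(0.4 |ΔM|) = 10^6.116 = 1.307×10^6

Star 2 is more luminous, by a factor of 1.31×10^6.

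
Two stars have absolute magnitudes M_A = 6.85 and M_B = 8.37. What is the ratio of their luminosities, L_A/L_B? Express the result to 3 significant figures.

L_A/L_B ≈ 4.06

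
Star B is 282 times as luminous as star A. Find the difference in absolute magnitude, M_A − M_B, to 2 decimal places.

M_A − M_B ≈ 6.13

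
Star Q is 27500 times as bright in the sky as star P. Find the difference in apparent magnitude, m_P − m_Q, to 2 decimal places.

m_P − m_Q ≈ 11.10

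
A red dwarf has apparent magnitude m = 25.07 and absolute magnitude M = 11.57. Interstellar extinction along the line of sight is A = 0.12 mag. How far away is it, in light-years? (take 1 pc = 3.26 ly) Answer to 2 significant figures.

d ≈ 15000 ly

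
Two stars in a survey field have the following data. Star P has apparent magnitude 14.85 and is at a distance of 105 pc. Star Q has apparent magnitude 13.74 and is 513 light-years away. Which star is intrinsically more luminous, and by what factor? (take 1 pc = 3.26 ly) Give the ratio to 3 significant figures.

Star Q is more luminous, by a factor of 6.24.

Star P: M = m − 5 log₁₀ d + 5 = 14.85 − 5·2.0212 + 5 = 9.744
Star Q: d = 513 ly / 3.26 = 157.4 pc
Star Q: M = m − 5 log₁₀ d + 5 = 13.74 − 5·2.1969 + 5 = 7.756
ΔM = M_P − M_Q = 9.744 − (7.756) = 1.989; smaller M is more luminous → Star Q.
L ratio = 10^(0.4 |ΔM|) = 10^0.795 = 6.243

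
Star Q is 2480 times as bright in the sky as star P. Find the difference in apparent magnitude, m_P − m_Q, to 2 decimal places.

m_P − m_Q ≈ 8.49

Pogson: Δm = −2.5 log₁₀(ratio) = −2.5 log₁₀(2480) = −2.5 × 3.3945 = -8.486
Star Q is brighter so has the smaller magnitude: m_P − m_Q is positive.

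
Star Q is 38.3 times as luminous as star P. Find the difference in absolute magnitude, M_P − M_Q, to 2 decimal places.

Pogson: ΔM = −2.5 log₁₀(ratio) = −2.5 log₁₀(38.3) = −2.5 × 1.5832 = -3.958
Star Q is brighter so has the smaller magnitude: M_P − M_Q is positive.

M_P − M_Q ≈ 3.96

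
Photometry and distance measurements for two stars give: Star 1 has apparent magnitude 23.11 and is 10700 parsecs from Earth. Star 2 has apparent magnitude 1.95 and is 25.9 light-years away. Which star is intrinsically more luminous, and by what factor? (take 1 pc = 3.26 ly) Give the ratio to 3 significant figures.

Star 1: M = m − 5 log₁₀ d + 5 = 23.11 − 5·4.0294 + 5 = 7.963
Star 2: d = 25.9 ly / 3.26 = 7.945 pc
Star 2: M = m − 5 log₁₀ d + 5 = 1.95 − 5·0.9001 + 5 = 2.450
ΔM = M_1 − M_2 = 7.963 − (2.450) = 5.513; smaller M is more luminous → Star 2.
L ratio = 10^(0.4 |ΔM|) = 10^2.205 = 160.5

Star 2 is more luminous, by a factor of 160.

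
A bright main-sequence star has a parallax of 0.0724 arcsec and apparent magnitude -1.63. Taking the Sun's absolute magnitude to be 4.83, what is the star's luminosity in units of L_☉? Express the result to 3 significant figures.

d = 1/p = 1/0.0724″ = 13.81 pc
M = m − 5 log₁₀ d + 5 = -1.63 − 5·1.1403 + 5 = -2.331
M − M_☉ = -2.331 − 4.83 = -7.161
L/L_☉ = 10^(−0.4 × -7.161) = 732.0

L/L_☉ ≈ 732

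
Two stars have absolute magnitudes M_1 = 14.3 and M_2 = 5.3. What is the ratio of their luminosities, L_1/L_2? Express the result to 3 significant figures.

ΔM = M_1 − M_2 = 9.0
L_1/L_2 = 10^(−0.4 ΔM) = 10^-3.600 = 2.512×10^-4

L_1/L_2 ≈ 2.51×10^-4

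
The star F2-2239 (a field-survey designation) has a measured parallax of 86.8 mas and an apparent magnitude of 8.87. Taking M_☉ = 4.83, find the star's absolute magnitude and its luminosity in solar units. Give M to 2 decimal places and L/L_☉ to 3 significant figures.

d = 1/p = 1000/86.8 mas = 11.52 pc
M = m − 5 log₁₀ d + 5 = 8.87 − 5·1.0615 + 5 = 8.563
M − M_☉ = 8.563 − 4.83 = 3.733
L/L_☉ = 10^(−0.4 × 3.733) = 0.03213

M ≈ 8.56; L/L_☉ ≈ 0.0321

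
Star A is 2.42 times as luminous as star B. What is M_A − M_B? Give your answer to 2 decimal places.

M_A − M_B ≈ -0.96

Pogson: ΔM = −2.5 log₁₀(ratio) = −2.5 log₁₀(2.42) = −2.5 × 0.3838 = -0.960
Star A is brighter, so it has the smaller magnitude: the difference is negative.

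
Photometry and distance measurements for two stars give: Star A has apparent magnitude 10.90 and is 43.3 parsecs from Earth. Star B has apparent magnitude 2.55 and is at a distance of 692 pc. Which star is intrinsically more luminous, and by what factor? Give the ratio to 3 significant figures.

Star B is more luminous, by a factor of 559000.

Star A: M = m − 5 log₁₀ d + 5 = 10.90 − 5·1.6365 + 5 = 7.718
Star B: M = m − 5 log₁₀ d + 5 = 2.55 − 5·2.8401 + 5 = -6.651
ΔM = M_A − M_B = 7.718 − (-6.651) = 14.368; smaller M is more luminous → Star B.
L ratio = 10^(0.4 |ΔM|) = 10^5.747 = 558800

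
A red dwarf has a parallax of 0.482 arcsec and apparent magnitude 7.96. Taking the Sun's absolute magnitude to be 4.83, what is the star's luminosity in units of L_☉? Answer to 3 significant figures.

d = 1/p = 1/0.482″ = 2.075 pc
M = m − 5 log₁₀ d + 5 = 7.96 − 5·0.3170 + 5 = 11.375
M − M_☉ = 11.375 − 4.83 = 6.545
L/L_☉ = 10^(−0.4 × 6.545) = 2.409×10^-3

L/L_☉ ≈ 2.41×10^-3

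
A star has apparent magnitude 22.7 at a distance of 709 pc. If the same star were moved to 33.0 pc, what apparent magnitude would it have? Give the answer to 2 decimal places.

Flux ∝ 1/d², so Δm = 5 log₁₀(d₂/d₁) = 5 log₁₀(33.0/709) = -6.661
m₂ = m₁ + Δm = 22.7 + (-6.661) = 16.039

m ≈ 16.04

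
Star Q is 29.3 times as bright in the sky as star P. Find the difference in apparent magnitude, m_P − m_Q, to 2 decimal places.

m_P − m_Q ≈ 3.67

Pogson: Δm = −2.5 log₁₀(ratio) = −2.5 log₁₀(29.3) = −2.5 × 1.4669 = -3.667
Star Q is brighter so has the smaller magnitude: m_P − m_Q is positive.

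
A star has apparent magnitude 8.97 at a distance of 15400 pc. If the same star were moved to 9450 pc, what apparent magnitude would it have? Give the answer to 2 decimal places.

Flux ∝ 1/d², so Δm = 5 log₁₀(d₂/d₁) = 5 log₁₀(9450/15400) = -1.060
m₂ = m₁ + Δm = 8.97 + (-1.060) = 7.910

m ≈ 7.91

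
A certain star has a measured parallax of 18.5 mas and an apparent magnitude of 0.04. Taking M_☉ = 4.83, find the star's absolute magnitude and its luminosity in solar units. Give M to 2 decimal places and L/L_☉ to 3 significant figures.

d = 1/p = 1000/18.5 mas = 54.05 pc
M = m − 5 log₁₀ d + 5 = 0.04 − 5·1.7328 + 5 = -3.624
M − M_☉ = -3.624 − 4.83 = -8.454
L/L_☉ = 10^(−0.4 × -8.454) = 2408

M ≈ -3.62; L/L_☉ ≈ 2410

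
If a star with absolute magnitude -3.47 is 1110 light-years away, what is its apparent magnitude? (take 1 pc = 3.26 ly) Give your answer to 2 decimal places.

m ≈ 4.19

d = 1110 ly / 3.26 = 340.5 pc
m = M + 5 log₁₀ d − 5 = -3.47 + 5·2.5321 − 5 = 4.191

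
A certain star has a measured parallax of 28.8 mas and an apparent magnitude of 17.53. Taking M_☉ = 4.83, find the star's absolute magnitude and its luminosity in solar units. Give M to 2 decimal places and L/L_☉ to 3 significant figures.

d = 1/p = 1000/28.8 mas = 34.72 pc
M = m − 5 log₁₀ d + 5 = 17.53 − 5·1.5406 + 5 = 14.827
M − M_☉ = 14.827 − 4.83 = 9.997
L/L_☉ = 10^(−0.4 × 9.997) = 1.003×10^-4

M ≈ 14.83; L/L_☉ ≈ 1.00×10^-4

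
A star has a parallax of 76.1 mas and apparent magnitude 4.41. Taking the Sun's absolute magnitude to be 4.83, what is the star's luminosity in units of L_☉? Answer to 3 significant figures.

d = 1/p = 1000/76.1 mas = 13.14 pc
M = m − 5 log₁₀ d + 5 = 4.41 − 5·1.1186 + 5 = 3.817
M − M_☉ = 3.817 − 4.83 = -1.013
L/L_☉ = 10^(−0.4 × -1.013) = 2.542

L/L_☉ ≈ 2.54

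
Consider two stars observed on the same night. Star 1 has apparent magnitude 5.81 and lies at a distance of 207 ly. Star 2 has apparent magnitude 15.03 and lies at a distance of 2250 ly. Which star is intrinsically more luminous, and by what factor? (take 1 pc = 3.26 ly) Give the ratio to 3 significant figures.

Star 1 is more luminous, by a factor of 41.3.

Star 1: d = 207 ly / 3.26 = 63.50 pc
Star 1: M = m − 5 log₁₀ d + 5 = 5.81 − 5·1.8028 + 5 = 1.796
Star 2: d = 2250 ly / 3.26 = 690.2 pc
Star 2: M = m − 5 log₁₀ d + 5 = 15.03 − 5·2.8390 + 5 = 5.835
ΔM = M_1 − M_2 = 1.796 − (5.835) = -4.039; smaller M is more luminous → Star 1.
L ratio = 10^(0.4 |ΔM|) = 10^1.616 = 41.26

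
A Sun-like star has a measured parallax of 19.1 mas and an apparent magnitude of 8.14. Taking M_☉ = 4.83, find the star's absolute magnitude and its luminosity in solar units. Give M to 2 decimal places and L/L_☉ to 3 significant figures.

M ≈ 4.55; L/L_☉ ≈ 1.30

d = 1/p = 1000/19.1 mas = 52.36 pc
M = m − 5 log₁₀ d + 5 = 8.14 − 5·1.7190 + 5 = 4.545
M − M_☉ = 4.545 − 4.83 = -0.285
L/L_☉ = 10^(−0.4 × -0.285) = 1.300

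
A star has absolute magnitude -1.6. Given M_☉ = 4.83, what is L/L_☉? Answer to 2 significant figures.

L/L_☉ ≈ 370

M − M_☉ = -1.6 − 4.83 = -6.430
L/L_☉ = 10^(−0.4 (M − M_☉)) = 10^2.572 = 373.3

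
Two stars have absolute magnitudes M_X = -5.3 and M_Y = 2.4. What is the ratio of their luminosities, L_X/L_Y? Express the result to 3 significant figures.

ΔM = M_X − M_Y = -7.7
L_X/L_Y = 10^(−0.4 ΔM) = 10^3.080 = 1202

L_X/L_Y ≈ 1200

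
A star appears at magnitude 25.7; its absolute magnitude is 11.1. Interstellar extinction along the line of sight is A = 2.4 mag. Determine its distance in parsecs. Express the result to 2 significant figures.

m − M = 5 log₁₀(d/10 pc) + A  ⇒  25.7 − (11.1) − 2.4 = 5 log₁₀(d/10)
12.200 = 5 log₁₀(d/10)
log₁₀ d = (m − M − A)/5 + 1 = 3.4400
d = 10^3.4400 = 2754 pc

d ≈ 2800 pc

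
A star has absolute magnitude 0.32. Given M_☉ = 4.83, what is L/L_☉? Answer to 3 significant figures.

L/L_☉ ≈ 63.7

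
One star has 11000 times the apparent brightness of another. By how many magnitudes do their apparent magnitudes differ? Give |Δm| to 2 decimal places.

|Δm| ≈ 10.10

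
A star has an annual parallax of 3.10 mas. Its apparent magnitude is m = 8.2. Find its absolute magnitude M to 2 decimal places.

M ≈ 0.66

p = 3.10 mas = 3.10×10^-3″ → d = 1/p = 322.6 pc
5 log₁₀(d/10 pc) = 5 log₁₀(322.6) − 5 = 7.543
M = m − 5 log₁₀(d/10) = 8.2 − 7.543 = 0.657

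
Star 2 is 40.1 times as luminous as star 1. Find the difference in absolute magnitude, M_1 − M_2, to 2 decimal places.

M_1 − M_2 ≈ 4.01

Pogson: ΔM = −2.5 log₁₀(ratio) = −2.5 log₁₀(40.1) = −2.5 × 1.6031 = -4.008
Star 2 is brighter so has the smaller magnitude: M_1 − M_2 is positive.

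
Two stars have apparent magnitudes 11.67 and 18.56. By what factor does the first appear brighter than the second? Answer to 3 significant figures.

570

Magnitude difference = -6.89
Flux ratio = 10^(−0.4 Δm) = 10^(−0.4 × -6.89) = 10^2.756 = 570.2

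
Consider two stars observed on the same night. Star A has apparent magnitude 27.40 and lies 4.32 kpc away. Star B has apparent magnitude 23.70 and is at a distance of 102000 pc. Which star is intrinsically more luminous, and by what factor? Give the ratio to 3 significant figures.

Star A: d = 4.32 kpc = 4320 pc
Star A: M = m − 5 log₁₀ d + 5 = 27.40 − 5·3.6355 + 5 = 14.223
Star B: M = m − 5 log₁₀ d + 5 = 23.70 − 5·5.0086 + 5 = 3.657
ΔM = M_A − M_B = 14.223 − (3.657) = 10.566; smaller M is more luminous → Star B.
L ratio = 10^(0.4 |ΔM|) = 10^4.226 = 16840

Star B is more luminous, by a factor of 16800.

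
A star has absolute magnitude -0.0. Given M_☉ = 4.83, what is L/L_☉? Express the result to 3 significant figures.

M − M_☉ = -0.0 − 4.83 = -4.830
L/L_☉ = 10^(−0.4 (M − M_☉)) = 10^1.932 = 85.51

L/L_☉ ≈ 85.5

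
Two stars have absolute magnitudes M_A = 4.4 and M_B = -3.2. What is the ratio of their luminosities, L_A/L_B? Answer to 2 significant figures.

L_A/L_B ≈ 9.1×10^-4

ΔM = M_A − M_B = 7.6
L_A/L_B = 10^(−0.4 ΔM) = 10^-3.040 = 9.120×10^-4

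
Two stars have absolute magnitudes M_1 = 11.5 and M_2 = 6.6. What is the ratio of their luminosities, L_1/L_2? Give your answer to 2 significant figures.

L_1/L_2 ≈ 0.011

ΔM = M_1 − M_2 = 4.9
L_1/L_2 = 10^(−0.4 ΔM) = 10^-1.960 = 0.01096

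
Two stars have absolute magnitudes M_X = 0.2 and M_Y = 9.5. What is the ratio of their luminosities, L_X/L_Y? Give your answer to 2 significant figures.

ΔM = M_X − M_Y = -9.3
L_X/L_Y = 10^(−0.4 ΔM) = 10^3.720 = 5248

L_X/L_Y ≈ 5200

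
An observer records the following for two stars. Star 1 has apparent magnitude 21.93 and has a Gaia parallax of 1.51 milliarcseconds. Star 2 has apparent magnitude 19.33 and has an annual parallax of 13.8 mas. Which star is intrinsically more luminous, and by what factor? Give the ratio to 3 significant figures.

Star 1: p = 1.51 mas = 1.51×10^-3″ → d = 1/p = 662.3 pc
Star 1: M = m − 5 log₁₀ d + 5 = 21.93 − 5·2.8210 + 5 = 12.825
Star 2: p = 13.8 mas = 0.0138″ → d = 1/p = 72.46 pc
Star 2: M = m − 5 log₁₀ d + 5 = 19.33 − 5·1.8601 + 5 = 15.029
ΔM = M_1 − M_2 = 12.825 − (15.029) = -2.205; smaller M is more luminous → Star 1.
L ratio = 10^(0.4 |ΔM|) = 10^0.882 = 7.617

Star 1 is more luminous, by a factor of 7.62.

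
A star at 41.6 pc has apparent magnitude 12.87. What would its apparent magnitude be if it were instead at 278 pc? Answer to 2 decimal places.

m ≈ 16.99

Flux ∝ 1/d², so Δm = 5 log₁₀(d₂/d₁) = 5 log₁₀(278/41.6) = 4.125
m₂ = m₁ + Δm = 12.87 + (4.125) = 16.995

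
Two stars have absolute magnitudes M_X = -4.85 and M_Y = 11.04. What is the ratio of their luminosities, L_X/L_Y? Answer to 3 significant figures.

ΔM = M_X − M_Y = -15.89
L_X/L_Y = 10^(−0.4 ΔM) = 10^6.356 = 2.270×10^6

L_X/L_Y ≈ 2.27×10^6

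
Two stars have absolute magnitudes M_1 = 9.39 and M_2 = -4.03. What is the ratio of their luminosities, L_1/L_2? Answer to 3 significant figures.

L_1/L_2 ≈ 4.29×10^-6

ΔM = M_1 − M_2 = 13.42
L_1/L_2 = 10^(−0.4 ΔM) = 10^-5.368 = 4.285×10^-6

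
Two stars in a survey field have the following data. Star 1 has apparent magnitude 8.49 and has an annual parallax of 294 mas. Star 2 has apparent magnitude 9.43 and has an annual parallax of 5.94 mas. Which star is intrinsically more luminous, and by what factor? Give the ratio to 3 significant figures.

Star 2 is more luminous, by a factor of 1030.

Star 1: p = 294 mas = 0.294″ → d = 1/p = 3.401 pc
Star 1: M = m − 5 log₁₀ d + 5 = 8.49 − 5·0.5317 + 5 = 10.832
Star 2: p = 5.94 mas = 5.94×10^-3″ → d = 1/p = 168.4 pc
Star 2: M = m − 5 log₁₀ d + 5 = 9.43 − 5·2.2262 + 5 = 3.299
ΔM = M_1 − M_2 = 10.832 − (3.299) = 7.533; smaller M is more luminous → Star 2.
L ratio = 10^(0.4 |ΔM|) = 10^3.013 = 1031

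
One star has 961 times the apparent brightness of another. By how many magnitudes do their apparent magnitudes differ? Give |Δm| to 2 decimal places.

|Δm| ≈ 7.46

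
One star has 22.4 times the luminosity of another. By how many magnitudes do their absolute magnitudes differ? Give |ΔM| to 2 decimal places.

|ΔM| ≈ 3.38

Pogson: ΔM = −2.5 log₁₀(ratio) = −2.5 log₁₀(22.4) = −2.5 × 1.3502 = -3.376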